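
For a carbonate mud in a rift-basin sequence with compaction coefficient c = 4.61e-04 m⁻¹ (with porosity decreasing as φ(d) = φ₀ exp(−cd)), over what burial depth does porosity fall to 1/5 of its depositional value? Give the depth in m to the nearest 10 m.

Working in km (1 km = 1000 m; c in km⁻¹ = c in m⁻¹ × 1000):
φ/φ₀ = 1/5 ⇒ exp(−c·d) = 1/5 ⇒ d = ln(5) / c
d = 1.6094 / 0.461 = 3.491 km

3490 m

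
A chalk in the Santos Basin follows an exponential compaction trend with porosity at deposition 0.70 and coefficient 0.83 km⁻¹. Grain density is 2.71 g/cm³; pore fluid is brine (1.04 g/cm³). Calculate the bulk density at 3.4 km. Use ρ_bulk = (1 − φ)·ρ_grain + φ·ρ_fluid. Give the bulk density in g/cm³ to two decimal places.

Porosity at depth: n = 0.7·exp(−0.83×3.4) = 0.7×0.0595 = 0.0416
Bulk density: ρ_b = (1−n)ρ_g + n·ρ_f = 0.9584×2.71 + 0.0416×1.04
       = 2.597 + 0.043 = 2.640 g/cm³

2.64 g/cm³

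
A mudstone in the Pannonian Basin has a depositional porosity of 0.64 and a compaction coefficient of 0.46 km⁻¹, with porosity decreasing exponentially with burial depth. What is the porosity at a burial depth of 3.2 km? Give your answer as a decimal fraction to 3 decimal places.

0.147

n = n₀·exp(−β·Z) = 0.64 × exp(−0.46 × 3.2) = 0.64 × exp(−1.472)
  = 0.64 × 0.2295 = 0.1469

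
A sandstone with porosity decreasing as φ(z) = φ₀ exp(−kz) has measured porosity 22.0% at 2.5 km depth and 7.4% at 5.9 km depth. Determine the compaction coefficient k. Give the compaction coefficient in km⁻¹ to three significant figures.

Athy: φ(z) = φ₀ e^(−kz) ⇒ φ₁/φ₂ = e^{k(z₂−z₁)} ⇒ k = ln(φ₁/φ₂)/(z₂−z₁)
k = ln(0.22/0.074) / (5.9 − 2.5) = ln(2.973) / 3.4 = 1.0896 / 3.4 = 0.3205 km⁻¹

0.320 km⁻¹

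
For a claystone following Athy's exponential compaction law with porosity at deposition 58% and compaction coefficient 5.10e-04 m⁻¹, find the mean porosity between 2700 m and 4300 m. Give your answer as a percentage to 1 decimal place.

Working in km (1 km = 1000 m; k in km⁻¹ = k in m⁻¹ × 1000):
⟨n⟩ = (1/(d₂−d₁)) ∫ n₀ e^(−kd) dd = n₀·(e^(−k·d₁) − e^(−k·d₂)) / (k·(d₂−d₁))
e^(−0.51×2.7) = 0.2523; e^(−0.51×4.3) = 0.1116
⟨n⟩ = 0.58 × (0.2523 − 0.1116) / (0.51 × 1.6) = 0.58 × 0.1725 = 0.1000

10.0%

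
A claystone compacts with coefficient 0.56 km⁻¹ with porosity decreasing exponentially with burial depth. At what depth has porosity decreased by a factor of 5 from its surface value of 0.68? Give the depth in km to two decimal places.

n/n₀ = 1/5 ⇒ exp(−β·Z) = 1/5 ⇒ Z = ln(5) / β
Z = 1.6094 / 0.56 = 2.874 km

2.87 km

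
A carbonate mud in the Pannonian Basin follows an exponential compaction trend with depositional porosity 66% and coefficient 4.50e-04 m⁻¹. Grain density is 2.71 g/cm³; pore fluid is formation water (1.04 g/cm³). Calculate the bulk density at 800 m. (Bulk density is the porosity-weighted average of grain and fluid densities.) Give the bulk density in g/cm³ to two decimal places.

1.94 g/cm³

Working in km (1 km = 1000 m; β in km⁻¹ = β in m⁻¹ × 1000):
Porosity at depth: φ = 0.66·exp(−0.45×0.8) = 0.66×0.6977 = 0.4605
Bulk density: ρ_b = (1−φ)ρ_g + φ·ρ_f = 0.5395×2.71 + 0.4605×1.04
       = 1.462 + 0.479 = 1.941 g/cm³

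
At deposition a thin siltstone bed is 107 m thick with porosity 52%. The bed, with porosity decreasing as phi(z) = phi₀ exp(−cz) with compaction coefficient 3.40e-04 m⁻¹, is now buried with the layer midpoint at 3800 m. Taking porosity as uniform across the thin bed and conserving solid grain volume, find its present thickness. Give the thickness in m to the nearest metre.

Working in km (1 km = 1000 m; c in km⁻¹ = c in m⁻¹ × 1000):
Porosity at 3.8 km: phi = 0.52·exp(−0.34×3.8) = 0.1429
Solid-volume conservation: h(1−phi) = h₀(1−phi₀) ⇒ h = h₀·(1−phi₀)/(1−phi)
h = 0.107 × (1 − 0.52)/(1 − 0.1429) = 0.107 × 0.5600 = 0.0599 km

60 m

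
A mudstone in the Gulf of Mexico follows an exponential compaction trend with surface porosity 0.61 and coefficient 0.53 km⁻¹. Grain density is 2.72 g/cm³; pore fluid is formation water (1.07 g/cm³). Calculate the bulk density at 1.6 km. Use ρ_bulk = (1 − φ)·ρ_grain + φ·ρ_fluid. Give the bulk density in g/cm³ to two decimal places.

2.29 g/cm³

Porosity at depth: n = 0.61·exp(−0.53×1.6) = 0.61×0.4283 = 0.2612
Bulk density: ρ_b = (1−n)ρ_g + n·ρ_f = 0.7388×2.72 + 0.2612×1.07
       = 2.009 + 0.280 = 2.289 g/cm³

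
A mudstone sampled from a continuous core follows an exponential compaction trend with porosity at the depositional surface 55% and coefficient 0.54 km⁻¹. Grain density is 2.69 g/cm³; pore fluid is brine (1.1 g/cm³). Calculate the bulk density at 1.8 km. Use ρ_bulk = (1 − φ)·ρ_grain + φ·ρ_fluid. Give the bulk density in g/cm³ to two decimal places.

Porosity at depth: n = 0.55·exp(−0.54×1.8) = 0.55×0.3783 = 0.2081
Bulk density: ρ_b = (1−n)ρ_g + n·ρ_f = 0.7919×2.69 + 0.2081×1.1
       = 2.130 + 0.229 = 2.359 g/cm³

2.36 g/cm³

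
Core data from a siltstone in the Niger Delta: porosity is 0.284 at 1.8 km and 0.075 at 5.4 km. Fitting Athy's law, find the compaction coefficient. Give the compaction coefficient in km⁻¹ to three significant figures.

Athy: n(z) = n₀ e^(−βz) ⇒ n₁/n₂ = e^{β(z₂−z₁)} ⇒ β = ln(n₁/n₂)/(z₂−z₁)
β = ln(0.284/0.075) / (5.4 − 1.8) = ln(3.787) / 3.6 = 1.3315 / 3.6 = 0.3699 km⁻¹

0.370 km⁻¹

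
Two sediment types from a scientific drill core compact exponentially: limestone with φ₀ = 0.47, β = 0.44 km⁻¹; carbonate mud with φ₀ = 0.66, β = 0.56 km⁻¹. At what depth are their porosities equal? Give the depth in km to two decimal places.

Set φ₀ₐ e^(−βₐd) = φ₀ᵦ e^(−βᵦd) ⇒ ln(φ₀ₐ/φ₀ᵦ) = (βₐ − βᵦ)·d
d = ln(0.47/0.66) / (0.44 − 0.56) = -0.3395 / -0.12 = 2.829 km

2.83 km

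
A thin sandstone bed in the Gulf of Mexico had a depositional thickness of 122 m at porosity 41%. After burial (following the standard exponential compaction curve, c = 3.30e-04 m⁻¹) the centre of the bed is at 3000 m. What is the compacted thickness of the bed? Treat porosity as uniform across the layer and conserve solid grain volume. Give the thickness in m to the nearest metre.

85 m

Working in km (1 km = 1000 m; c in km⁻¹ = c in m⁻¹ × 1000):
Porosity at 3 km: φ = 0.41·exp(−0.33×3) = 0.1523
Solid-volume conservation: h(1−φ) = h₀(1−φ₀) ⇒ h = h₀·(1−φ₀)/(1−φ)
h = 0.122 × (1 − 0.41)/(1 − 0.1523) = 0.122 × 0.6960 = 0.0849 km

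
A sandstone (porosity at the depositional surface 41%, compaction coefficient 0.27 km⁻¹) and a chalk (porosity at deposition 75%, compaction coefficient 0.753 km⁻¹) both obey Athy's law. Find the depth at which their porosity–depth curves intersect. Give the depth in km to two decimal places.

1.25 km

Set n₀ₐ e^(−βₐz) = n₀ᵦ e^(−βᵦz) ⇒ ln(n₀ₐ/n₀ᵦ) = (βₐ − βᵦ)·z
z = ln(0.41/0.75) / (0.27 − 0.753) = -0.6039 / -0.483 = 1.250 km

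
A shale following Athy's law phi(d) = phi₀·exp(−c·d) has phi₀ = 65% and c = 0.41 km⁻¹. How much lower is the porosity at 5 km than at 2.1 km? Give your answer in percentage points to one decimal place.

phi(2.1) = 0.65·e^(−0.41×2.1) = 0.2748
phi(5) = 0.65·e^(−0.41×5) = 0.0837
Δphi = 0.2748 − 0.0837 = 0.1911

19.1 percentage points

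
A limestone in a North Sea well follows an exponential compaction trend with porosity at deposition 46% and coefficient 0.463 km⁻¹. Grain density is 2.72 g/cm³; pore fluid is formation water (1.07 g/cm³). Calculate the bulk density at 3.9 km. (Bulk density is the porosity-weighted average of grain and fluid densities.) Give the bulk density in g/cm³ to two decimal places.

Porosity at depth: n = 0.46·exp(−0.463×3.9) = 0.46×0.1644 = 0.0756
Bulk density: ρ_b = (1−n)ρ_g + n·ρ_f = 0.9244×2.72 + 0.0756×1.07
       = 2.514 + 0.081 = 2.595 g/cm³

2.60 g/cm³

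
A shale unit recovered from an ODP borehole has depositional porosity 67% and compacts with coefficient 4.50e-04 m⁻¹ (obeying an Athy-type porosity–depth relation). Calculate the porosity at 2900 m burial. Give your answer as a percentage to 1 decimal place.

18.2%

Working in km (1 km = 1000 m; k in km⁻¹ = k in m⁻¹ × 1000):
n = n₀·exp(−k·Z) = 0.67 × exp(−0.45 × 2.9) = 0.67 × exp(−1.305)
  = 0.67 × 0.2712 = 0.1817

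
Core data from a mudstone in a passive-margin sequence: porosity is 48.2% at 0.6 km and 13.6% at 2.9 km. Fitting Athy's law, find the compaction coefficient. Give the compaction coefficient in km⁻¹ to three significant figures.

Athy: φ(Z) = φ₀ e^(−cZ) ⇒ φ₁/φ₂ = e^{c(Z₂−Z₁)} ⇒ c = ln(φ₁/φ₂)/(Z₂−Z₁)
c = ln(0.482/0.136) / (2.9 − 0.6) = ln(3.544) / 2.3 = 1.2653 / 2.3 = 0.5501 km⁻¹

0.550 km⁻¹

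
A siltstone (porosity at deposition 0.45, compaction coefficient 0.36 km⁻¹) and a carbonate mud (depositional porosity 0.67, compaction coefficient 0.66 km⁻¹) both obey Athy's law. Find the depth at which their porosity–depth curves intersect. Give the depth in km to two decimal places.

1.33 km

Set phi₀ₐ e^(−cₐz) = phi₀ᵦ e^(−cᵦz) ⇒ ln(phi₀ₐ/phi₀ᵦ) = (cₐ − cᵦ)·z
z = ln(0.45/0.67) / (0.36 − 0.66) = -0.3980 / -0.3 = 1.327 km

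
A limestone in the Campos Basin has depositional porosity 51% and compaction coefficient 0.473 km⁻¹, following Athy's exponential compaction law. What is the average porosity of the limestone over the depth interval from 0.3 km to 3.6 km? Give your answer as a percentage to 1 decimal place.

⟨φ⟩ = (1/(z₂−z₁)) ∫ φ₀ e^(−kz) dz = φ₀·(e^(−k·z₁) − e^(−k·z₂)) / (k·(z₂−z₁))
e^(−0.473×0.3) = 0.8677; e^(−0.473×3.6) = 0.1822
⟨φ⟩ = 0.51 × (0.8677 − 0.1822) / (0.473 × 3.3) = 0.51 × 0.4392 = 0.2240

22.4%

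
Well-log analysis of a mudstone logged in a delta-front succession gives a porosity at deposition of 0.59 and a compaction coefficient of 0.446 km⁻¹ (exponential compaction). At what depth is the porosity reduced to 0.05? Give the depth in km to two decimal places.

5.53 km

Invert Athy's law: d = ln(phi₀/phi) / β
d = ln(0.59/0.05) / 0.446 = ln(11.8) / 0.446 = 2.4681 / 0.446 = 5.534 km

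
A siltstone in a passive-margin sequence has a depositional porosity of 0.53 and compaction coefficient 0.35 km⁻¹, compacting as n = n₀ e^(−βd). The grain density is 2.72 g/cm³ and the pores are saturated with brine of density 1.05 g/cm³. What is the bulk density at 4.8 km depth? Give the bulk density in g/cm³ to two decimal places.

Porosity at depth: n = 0.53·exp(−0.35×4.8) = 0.53×0.1864 = 0.0988
Bulk density: ρ_b = (1−n)ρ_g + n·ρ_f = 0.9012×2.72 + 0.0988×1.05
       = 2.451 + 0.104 = 2.555 g/cm³

2.56 g/cm³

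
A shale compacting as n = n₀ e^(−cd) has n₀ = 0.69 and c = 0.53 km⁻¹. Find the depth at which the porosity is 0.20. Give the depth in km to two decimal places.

Invert Athy's law: d = ln(n₀/n) / c
d = ln(0.69/0.2) / 0.53 = ln(3.45) / 0.53 = 1.2384 / 0.53 = 2.337 km

2.34 km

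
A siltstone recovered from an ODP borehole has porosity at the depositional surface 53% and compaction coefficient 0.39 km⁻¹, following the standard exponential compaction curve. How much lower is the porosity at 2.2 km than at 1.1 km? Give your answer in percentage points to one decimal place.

n(1.1) = 0.53·e^(−0.39×1.1) = 0.3451
n(2.2) = 0.53·e^(−0.39×2.2) = 0.2247
Δn = 0.3451 − 0.2247 = 0.1204

12.0 percentage points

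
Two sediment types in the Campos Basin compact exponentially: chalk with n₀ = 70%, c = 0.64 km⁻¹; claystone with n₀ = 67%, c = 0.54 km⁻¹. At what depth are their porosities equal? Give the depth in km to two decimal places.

0.44 km

Set n₀ₐ e^(−cₐd) = n₀ᵦ e^(−cᵦd) ⇒ ln(n₀ₐ/n₀ᵦ) = (cₐ − cᵦ)·d
d = ln(0.7/0.67) / (0.64 − 0.54) = 0.0438 / 0.1 = 0.438 km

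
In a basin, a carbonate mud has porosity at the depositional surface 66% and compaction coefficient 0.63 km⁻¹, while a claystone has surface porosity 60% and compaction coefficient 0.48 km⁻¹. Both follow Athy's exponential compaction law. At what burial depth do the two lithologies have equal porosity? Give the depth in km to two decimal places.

0.64 km

Set φ₀ₐ e^(−βₐZ) = φ₀ᵦ e^(−βᵦZ) ⇒ ln(φ₀ₐ/φ₀ᵦ) = (βₐ − βᵦ)·Z
Z = ln(0.66/0.6) / (0.63 − 0.48) = 0.0953 / 0.15 = 0.635 km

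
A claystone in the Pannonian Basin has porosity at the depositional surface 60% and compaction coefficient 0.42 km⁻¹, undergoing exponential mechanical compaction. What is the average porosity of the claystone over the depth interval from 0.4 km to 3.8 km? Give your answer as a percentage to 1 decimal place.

⟨φ⟩ = (1/(z₂−z₁)) ∫ φ₀ e^(−cz) dz = φ₀·(e^(−c·z₁) − e^(−c·z₂)) / (c·(z₂−z₁))
e^(−0.42×0.4) = 0.8454; e^(−0.42×3.8) = 0.2027
⟨φ⟩ = 0.6 × (0.8454 − 0.2027) / (0.42 × 3.4) = 0.6 × 0.4500 = 0.2700

27.0%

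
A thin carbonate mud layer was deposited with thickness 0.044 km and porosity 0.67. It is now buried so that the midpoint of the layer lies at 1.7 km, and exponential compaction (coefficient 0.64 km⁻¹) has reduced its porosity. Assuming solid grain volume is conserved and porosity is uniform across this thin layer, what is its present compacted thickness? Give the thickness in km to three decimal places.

0.019 km

Porosity at 1.7 km: n = 0.67·exp(−0.64×1.7) = 0.2257
Solid-volume conservation: h(1−n) = h₀(1−n₀) ⇒ h = h₀·(1−n₀)/(1−n)
h = 0.044 × (1 − 0.67)/(1 − 0.2257) = 0.044 × 0.4262 = 0.0188 km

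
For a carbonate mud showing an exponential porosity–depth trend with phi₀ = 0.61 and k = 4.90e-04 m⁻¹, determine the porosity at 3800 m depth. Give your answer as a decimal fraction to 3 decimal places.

0.095

Working in km (1 km = 1000 m; k in km⁻¹ = k in m⁻¹ × 1000):
phi = phi₀·exp(−k·z) = 0.61 × exp(−0.49 × 3.8) = 0.61 × exp(−1.862)
  = 0.61 × 0.1554 = 0.0948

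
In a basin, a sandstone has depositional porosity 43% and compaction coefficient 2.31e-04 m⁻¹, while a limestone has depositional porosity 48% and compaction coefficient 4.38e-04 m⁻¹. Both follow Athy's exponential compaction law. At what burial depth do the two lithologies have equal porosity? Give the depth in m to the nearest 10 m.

530 m

Working in km (1 km = 1000 m; c in km⁻¹ = c in m⁻¹ × 1000):
Set φ₀ₐ e^(−cₐZ) = φ₀ᵦ e^(−cᵦZ) ⇒ ln(φ₀ₐ/φ₀ᵦ) = (cₐ − cᵦ)·Z
Z = ln(0.43/0.48) / (0.231 − 0.438) = -0.1100 / -0.207 = 0.531 km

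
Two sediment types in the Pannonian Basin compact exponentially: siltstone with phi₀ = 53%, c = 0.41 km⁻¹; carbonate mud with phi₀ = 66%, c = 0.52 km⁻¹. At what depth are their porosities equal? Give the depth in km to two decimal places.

1.99 km

Set phi₀ₐ e^(−cₐz) = phi₀ᵦ e^(−cᵦz) ⇒ ln(phi₀ₐ/phi₀ᵦ) = (cₐ − cᵦ)·z
z = ln(0.53/0.66) / (0.41 − 0.52) = -0.2194 / -0.11 = 1.994 km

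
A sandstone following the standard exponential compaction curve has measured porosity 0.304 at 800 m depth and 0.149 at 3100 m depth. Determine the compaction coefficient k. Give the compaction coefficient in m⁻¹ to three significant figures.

0.000310 m⁻¹

Working in km (1 km = 1000 m; k in km⁻¹ = k in m⁻¹ × 1000):
Athy: phi(z) = phi₀ e^(−kz) ⇒ phi₁/phi₂ = e^{k(z₂−z₁)} ⇒ k = ln(phi₁/phi₂)/(z₂−z₁)
k = ln(0.304/0.149) / (3.1 − 0.8) = ln(2.04) / 2.3 = 0.7131 / 2.3 = 0.31 km⁻¹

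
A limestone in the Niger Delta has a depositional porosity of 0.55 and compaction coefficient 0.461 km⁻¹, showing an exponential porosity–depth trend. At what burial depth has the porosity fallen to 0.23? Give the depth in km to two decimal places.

Invert Athy's law: d = ln(φ₀/φ) / c
d = ln(0.55/0.23) / 0.461 = ln(2.391) / 0.461 = 0.8718 / 0.461 = 1.891 km

1.89 km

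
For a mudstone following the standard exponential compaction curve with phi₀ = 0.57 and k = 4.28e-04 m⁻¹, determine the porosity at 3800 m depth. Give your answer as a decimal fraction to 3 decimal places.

0.112

Working in km (1 km = 1000 m; k in km⁻¹ = k in m⁻¹ × 1000):
phi = phi₀·exp(−k·d) = 0.57 × exp(−0.428 × 3.8) = 0.57 × exp(−1.626)
  = 0.57 × 0.1966 = 0.1121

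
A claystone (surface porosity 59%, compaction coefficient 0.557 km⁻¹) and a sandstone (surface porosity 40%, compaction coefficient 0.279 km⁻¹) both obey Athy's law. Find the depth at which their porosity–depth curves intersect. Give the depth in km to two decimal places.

1.40 km

Set phi₀ₐ e^(−βₐz) = phi₀ᵦ e^(−βᵦz) ⇒ ln(phi₀ₐ/phi₀ᵦ) = (βₐ − βᵦ)·z
z = ln(0.59/0.4) / (0.557 − 0.279) = 0.3887 / 0.278 = 1.398 km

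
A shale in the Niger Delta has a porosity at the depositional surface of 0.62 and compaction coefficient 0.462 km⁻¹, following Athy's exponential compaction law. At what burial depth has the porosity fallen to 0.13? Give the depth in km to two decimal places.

3.38 km

Invert Athy's law: d = ln(n₀/n) / c
d = ln(0.62/0.13) / 0.462 = ln(4.769) / 0.462 = 1.5622 / 0.462 = 3.381 km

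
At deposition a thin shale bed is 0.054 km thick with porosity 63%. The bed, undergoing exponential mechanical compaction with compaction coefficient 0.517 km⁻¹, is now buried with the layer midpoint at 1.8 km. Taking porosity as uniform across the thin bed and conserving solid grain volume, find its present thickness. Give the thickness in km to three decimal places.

0.027 km

Porosity at 1.8 km: n = 0.63·exp(−0.517×1.8) = 0.2484
Solid-volume conservation: h(1−n) = h₀(1−n₀) ⇒ h = h₀·(1−n₀)/(1−n)
h = 0.054 × (1 − 0.63)/(1 − 0.2484) = 0.054 × 0.4923 = 0.0266 km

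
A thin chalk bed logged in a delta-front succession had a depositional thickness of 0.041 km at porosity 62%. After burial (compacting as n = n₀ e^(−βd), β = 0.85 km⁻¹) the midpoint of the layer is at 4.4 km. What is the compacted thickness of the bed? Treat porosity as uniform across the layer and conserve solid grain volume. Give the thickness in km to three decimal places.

0.016 km

Porosity at 4.4 km: n = 0.62·exp(−0.85×4.4) = 0.0147
Solid-volume conservation: h(1−n) = h₀(1−n₀) ⇒ h = h₀·(1−n₀)/(1−n)
h = 0.041 × (1 − 0.62)/(1 − 0.0147) = 0.041 × 0.3857 = 0.0158 km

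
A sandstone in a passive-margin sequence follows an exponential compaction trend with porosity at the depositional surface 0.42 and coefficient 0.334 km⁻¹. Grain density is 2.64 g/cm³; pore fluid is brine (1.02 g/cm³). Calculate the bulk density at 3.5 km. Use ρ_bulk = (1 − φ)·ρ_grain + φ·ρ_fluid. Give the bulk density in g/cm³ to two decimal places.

Porosity at depth: phi = 0.42·exp(−0.334×3.5) = 0.42×0.3107 = 0.1305
Bulk density: ρ_b = (1−phi)ρ_g + phi·ρ_f = 0.8695×2.64 + 0.1305×1.02
       = 2.296 + 0.133 = 2.429 g/cm³

2.43 g/cm³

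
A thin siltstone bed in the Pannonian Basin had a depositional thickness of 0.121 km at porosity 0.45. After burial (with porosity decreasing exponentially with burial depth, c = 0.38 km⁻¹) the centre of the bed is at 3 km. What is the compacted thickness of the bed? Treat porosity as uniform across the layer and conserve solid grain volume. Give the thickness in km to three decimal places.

0.078 km

Porosity at 3 km: phi = 0.45·exp(−0.38×3) = 0.1439
Solid-volume conservation: h(1−phi) = h₀(1−phi₀) ⇒ h = h₀·(1−phi₀)/(1−phi)
h = 0.121 × (1 − 0.45)/(1 − 0.1439) = 0.121 × 0.6425 = 0.0777 km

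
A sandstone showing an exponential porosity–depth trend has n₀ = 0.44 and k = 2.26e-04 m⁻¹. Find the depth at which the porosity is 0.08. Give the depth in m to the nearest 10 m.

7540 m

Working in km (1 km = 1000 m; k in km⁻¹ = k in m⁻¹ × 1000):
Invert Athy's law: Z = ln(n₀/n) / k
Z = ln(0.44/0.08) / 0.226 = ln(5.5) / 0.226 = 1.7047 / 0.226 = 7.543 km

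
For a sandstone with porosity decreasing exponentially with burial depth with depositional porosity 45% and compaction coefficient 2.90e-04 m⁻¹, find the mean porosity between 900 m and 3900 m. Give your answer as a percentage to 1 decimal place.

Working in km (1 km = 1000 m; k in km⁻¹ = k in m⁻¹ × 1000):
⟨φ⟩ = (1/(Z₂−Z₁)) ∫ φ₀ e^(−kZ) dZ = φ₀·(e^(−k·Z₁) − e^(−k·Z₂)) / (k·(Z₂−Z₁))
e^(−0.29×0.9) = 0.7703; e^(−0.29×3.9) = 0.3227
⟨φ⟩ = 0.45 × (0.7703 − 0.3227) / (0.29 × 3) = 0.45 × 0.5144 = 0.2315

23.2%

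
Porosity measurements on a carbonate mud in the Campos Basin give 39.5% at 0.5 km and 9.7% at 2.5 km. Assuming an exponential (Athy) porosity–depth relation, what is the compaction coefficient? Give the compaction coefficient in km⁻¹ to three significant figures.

Athy: phi(z) = phi₀ e^(−cz) ⇒ phi₁/phi₂ = e^{c(z₂−z₁)} ⇒ c = ln(phi₁/phi₂)/(z₂−z₁)
c = ln(0.395/0.097) / (2.5 − 0.5) = ln(4.072) / 2 = 1.4042 / 2 = 0.7021 km⁻¹

0.702 km⁻¹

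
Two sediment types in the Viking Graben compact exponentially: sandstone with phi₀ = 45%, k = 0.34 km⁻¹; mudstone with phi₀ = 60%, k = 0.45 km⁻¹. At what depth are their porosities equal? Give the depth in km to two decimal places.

Set phi₀ₐ e^(−kₐZ) = phi₀ᵦ e^(−kᵦZ) ⇒ ln(phi₀ₐ/phi₀ᵦ) = (kₐ − kᵦ)·Z
Z = ln(0.45/0.6) / (0.34 − 0.45) = -0.2877 / -0.11 = 2.615 km

2.62 km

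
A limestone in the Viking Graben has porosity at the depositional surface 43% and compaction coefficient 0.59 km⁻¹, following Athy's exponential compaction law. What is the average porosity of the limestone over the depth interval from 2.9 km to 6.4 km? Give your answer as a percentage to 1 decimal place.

3.3%

⟨φ⟩ = (1/(Z₂−Z₁)) ∫ φ₀ e^(−βZ) dZ = φ₀·(e^(−β·Z₁) − e^(−β·Z₂)) / (β·(Z₂−Z₁))
e^(−0.59×2.9) = 0.1807; e^(−0.59×6.4) = 0.0229
⟨φ⟩ = 0.43 × (0.1807 − 0.0229) / (0.59 × 3.5) = 0.43 × 0.0764 = 0.0329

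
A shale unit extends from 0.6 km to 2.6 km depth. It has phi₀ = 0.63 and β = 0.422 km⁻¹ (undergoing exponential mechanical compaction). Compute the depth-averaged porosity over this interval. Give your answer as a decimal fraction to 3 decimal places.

⟨phi⟩ = (1/(Z₂−Z₁)) ∫ phi₀ e^(−βZ) dZ = phi₀·(e^(−β·Z₁) − e^(−β·Z₂)) / (β·(Z₂−Z₁))
e^(−0.422×0.6) = 0.7763; e^(−0.422×2.6) = 0.3338
⟨phi⟩ = 0.63 × (0.7763 − 0.3338) / (0.422 × 2) = 0.63 × 0.5243 = 0.3303

0.330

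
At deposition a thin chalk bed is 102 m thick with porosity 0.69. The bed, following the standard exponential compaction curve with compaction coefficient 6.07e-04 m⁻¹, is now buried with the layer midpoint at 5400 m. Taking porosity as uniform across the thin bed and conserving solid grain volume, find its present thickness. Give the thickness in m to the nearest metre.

32 m

Working in km (1 km = 1000 m; k in km⁻¹ = k in m⁻¹ × 1000):
Porosity at 5.4 km: phi = 0.69·exp(−0.607×5.4) = 0.0260
Solid-volume conservation: h(1−phi) = h₀(1−phi₀) ⇒ h = h₀·(1−phi₀)/(1−phi)
h = 0.102 × (1 − 0.69)/(1 − 0.0260) = 0.102 × 0.3183 = 0.0325 km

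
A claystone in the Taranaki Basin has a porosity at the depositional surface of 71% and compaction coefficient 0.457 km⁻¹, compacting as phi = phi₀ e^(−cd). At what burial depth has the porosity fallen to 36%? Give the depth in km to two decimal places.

Invert Athy's law: d = ln(phi₀/phi) / c
d = ln(0.71/0.36) / 0.457 = ln(1.972) / 0.457 = 0.6792 / 0.457 = 1.486 km

1.49 km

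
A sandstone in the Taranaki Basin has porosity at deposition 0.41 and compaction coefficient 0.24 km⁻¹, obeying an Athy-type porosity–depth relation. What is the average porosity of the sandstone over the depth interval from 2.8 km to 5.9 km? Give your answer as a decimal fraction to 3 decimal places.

⟨phi⟩ = (1/(d₂−d₁)) ∫ phi₀ e^(−kd) dd = phi₀·(e^(−k·d₁) − e^(−k·d₂)) / (k·(d₂−d₁))
e^(−0.24×2.8) = 0.5107; e^(−0.24×5.9) = 0.2427
⟨phi⟩ = 0.41 × (0.5107 − 0.2427) / (0.24 × 3.1) = 0.41 × 0.3602 = 0.1477

0.148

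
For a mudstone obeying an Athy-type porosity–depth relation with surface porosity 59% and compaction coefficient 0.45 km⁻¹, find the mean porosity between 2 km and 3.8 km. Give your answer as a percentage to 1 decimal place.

16.4%

⟨φ⟩ = (1/(z₂−z₁)) ∫ φ₀ e^(−βz) dz = φ₀·(e^(−β·z₁) − e^(−β·z₂)) / (β·(z₂−z₁))
e^(−0.45×2) = 0.4066; e^(−0.45×3.8) = 0.1809
⟨φ⟩ = 0.59 × (0.4066 − 0.1809) / (0.45 × 1.8) = 0.59 × 0.2786 = 0.1644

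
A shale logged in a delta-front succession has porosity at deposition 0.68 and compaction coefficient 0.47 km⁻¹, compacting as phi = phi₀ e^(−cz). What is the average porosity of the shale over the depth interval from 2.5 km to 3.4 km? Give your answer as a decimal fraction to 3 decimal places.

0.171

⟨phi⟩ = (1/(z₂−z₁)) ∫ phi₀ e^(−cz) dz = phi₀·(e^(−c·z₁) − e^(−c·z₂)) / (c·(z₂−z₁))
e^(−0.47×2.5) = 0.3088; e^(−0.47×3.4) = 0.2023
⟨phi⟩ = 0.68 × (0.3088 − 0.2023) / (0.47 × 0.9) = 0.68 × 0.2518 = 0.1712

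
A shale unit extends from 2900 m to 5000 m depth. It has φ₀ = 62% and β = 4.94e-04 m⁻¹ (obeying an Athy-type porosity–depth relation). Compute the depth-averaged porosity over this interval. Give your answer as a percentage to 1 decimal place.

9.2%

Working in km (1 km = 1000 m; β in km⁻¹ = β in m⁻¹ × 1000):
⟨φ⟩ = (1/(z₂−z₁)) ∫ φ₀ e^(−βz) dz = φ₀·(e^(−β·z₁) − e^(−β·z₂)) / (β·(z₂−z₁))
e^(−0.494×2.9) = 0.2387; e^(−0.494×5) = 0.0846
⟨φ⟩ = 0.62 × (0.2387 − 0.0846) / (0.494 × 2.1) = 0.62 × 0.1485 = 0.0921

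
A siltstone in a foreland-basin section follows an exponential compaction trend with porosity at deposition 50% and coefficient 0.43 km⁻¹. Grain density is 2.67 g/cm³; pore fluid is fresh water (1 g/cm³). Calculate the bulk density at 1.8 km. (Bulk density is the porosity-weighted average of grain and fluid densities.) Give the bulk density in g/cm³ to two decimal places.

Porosity at depth: φ = 0.5·exp(−0.43×1.8) = 0.5×0.4612 = 0.2306
Bulk density: ρ_b = (1−φ)ρ_g + φ·ρ_f = 0.7694×2.67 + 0.2306×1
       = 2.054 + 0.231 = 2.285 g/cm³

2.28 g/cm³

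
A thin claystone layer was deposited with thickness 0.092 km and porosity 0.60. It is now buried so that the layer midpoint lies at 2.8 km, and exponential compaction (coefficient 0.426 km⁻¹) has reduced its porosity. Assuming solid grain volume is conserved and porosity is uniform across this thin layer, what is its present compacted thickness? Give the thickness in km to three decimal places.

Porosity at 2.8 km: phi = 0.6·exp(−0.426×2.8) = 0.1820
Solid-volume conservation: h(1−phi) = h₀(1−phi₀) ⇒ h = h₀·(1−phi₀)/(1−phi)
h = 0.092 × (1 − 0.6)/(1 − 0.1820) = 0.092 × 0.4890 = 0.0450 km

0.045 km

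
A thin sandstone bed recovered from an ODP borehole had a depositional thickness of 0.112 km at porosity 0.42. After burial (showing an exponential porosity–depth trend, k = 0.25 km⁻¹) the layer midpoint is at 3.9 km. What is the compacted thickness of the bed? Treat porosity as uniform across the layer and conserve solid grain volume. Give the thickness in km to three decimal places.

Porosity at 3.9 km: phi = 0.42·exp(−0.25×3.9) = 0.1584
Solid-volume conservation: h(1−phi) = h₀(1−phi₀) ⇒ h = h₀·(1−phi₀)/(1−phi)
h = 0.112 × (1 − 0.42)/(1 − 0.1584) = 0.112 × 0.6892 = 0.0772 km

0.077 km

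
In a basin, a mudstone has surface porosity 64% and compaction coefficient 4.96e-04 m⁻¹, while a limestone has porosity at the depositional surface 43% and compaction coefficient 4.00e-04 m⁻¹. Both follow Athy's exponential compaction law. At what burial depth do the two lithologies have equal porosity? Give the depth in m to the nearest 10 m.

4140 m

Working in km (1 km = 1000 m; β in km⁻¹ = β in m⁻¹ × 1000):
Set φ₀ₐ e^(−βₐz) = φ₀ᵦ e^(−βᵦz) ⇒ ln(φ₀ₐ/φ₀ᵦ) = (βₐ − βᵦ)·z
z = ln(0.64/0.43) / (0.496 − 0.4) = 0.3977 / 0.096 = 4.143 km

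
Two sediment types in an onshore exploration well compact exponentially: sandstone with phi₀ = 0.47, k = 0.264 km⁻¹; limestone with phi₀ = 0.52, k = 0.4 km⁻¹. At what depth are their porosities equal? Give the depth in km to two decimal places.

0.74 km

Set phi₀ₐ e^(−kₐz) = phi₀ᵦ e^(−kᵦz) ⇒ ln(phi₀ₐ/phi₀ᵦ) = (kₐ − kᵦ)·z
z = ln(0.47/0.52) / (0.264 − 0.4) = -0.1011 / -0.136 = 0.743 km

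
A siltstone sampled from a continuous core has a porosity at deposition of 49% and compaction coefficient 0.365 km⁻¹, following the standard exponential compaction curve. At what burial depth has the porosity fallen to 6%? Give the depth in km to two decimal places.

5.75 km

Invert Athy's law: d = ln(phi₀/phi) / β
d = ln(0.49/0.06) / 0.365 = ln(8.167) / 0.365 = 2.1001 / 0.365 = 5.754 km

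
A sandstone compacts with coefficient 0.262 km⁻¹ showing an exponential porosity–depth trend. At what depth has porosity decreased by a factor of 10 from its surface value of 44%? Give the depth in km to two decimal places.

phi/phi₀ = 1/10 ⇒ exp(−c·z) = 1/10 ⇒ z = ln(10) / c
z = 2.3026 / 0.262 = 8.788 km

8.79 km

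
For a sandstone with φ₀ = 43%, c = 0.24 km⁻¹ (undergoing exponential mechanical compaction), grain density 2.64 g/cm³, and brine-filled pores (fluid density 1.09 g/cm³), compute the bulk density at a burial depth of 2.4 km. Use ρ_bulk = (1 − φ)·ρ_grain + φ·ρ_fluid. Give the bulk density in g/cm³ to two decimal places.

2.27 g/cm³

Porosity at depth: φ = 0.43·exp(−0.24×2.4) = 0.43×0.5621 = 0.2417
Bulk density: ρ_b = (1−φ)ρ_g + φ·ρ_f = 0.7583×2.64 + 0.2417×1.09
       = 2.002 + 0.263 = 2.265 g/cm³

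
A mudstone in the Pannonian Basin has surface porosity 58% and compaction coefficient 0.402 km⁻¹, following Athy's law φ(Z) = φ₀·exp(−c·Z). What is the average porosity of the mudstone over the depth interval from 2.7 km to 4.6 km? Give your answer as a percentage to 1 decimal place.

⟨φ⟩ = (1/(Z₂−Z₁)) ∫ φ₀ e^(−cZ) dZ = φ₀·(e^(−c·Z₁) − e^(−c·Z₂)) / (c·(Z₂−Z₁))
e^(−0.402×2.7) = 0.3378; e^(−0.402×4.6) = 0.1574
⟨φ⟩ = 0.58 × (0.3378 − 0.1574) / (0.402 × 1.9) = 0.58 × 0.2362 = 0.1370

13.7%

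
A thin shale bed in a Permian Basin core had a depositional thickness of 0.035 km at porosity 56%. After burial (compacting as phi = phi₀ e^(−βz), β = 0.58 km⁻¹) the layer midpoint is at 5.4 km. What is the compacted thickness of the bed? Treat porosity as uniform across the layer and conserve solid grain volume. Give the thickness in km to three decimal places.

0.016 km

Porosity at 5.4 km: phi = 0.56·exp(−0.58×5.4) = 0.0244
Solid-volume conservation: h(1−phi) = h₀(1−phi₀) ⇒ h = h₀·(1−phi₀)/(1−phi)
h = 0.035 × (1 − 0.56)/(1 − 0.0244) = 0.035 × 0.4510 = 0.0158 km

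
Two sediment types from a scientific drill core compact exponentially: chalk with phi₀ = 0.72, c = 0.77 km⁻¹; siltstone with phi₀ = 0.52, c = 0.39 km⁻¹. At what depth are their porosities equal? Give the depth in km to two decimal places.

Set phi₀ₐ e^(−cₐz) = phi₀ᵦ e^(−cᵦz) ⇒ ln(phi₀ₐ/phi₀ᵦ) = (cₐ − cᵦ)·z
z = ln(0.72/0.52) / (0.77 − 0.39) = 0.3254 / 0.38 = 0.856 km

0.86 km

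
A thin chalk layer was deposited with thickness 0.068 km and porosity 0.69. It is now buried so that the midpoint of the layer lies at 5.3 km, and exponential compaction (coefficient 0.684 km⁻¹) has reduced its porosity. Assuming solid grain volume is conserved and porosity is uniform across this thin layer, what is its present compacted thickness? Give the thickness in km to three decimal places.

Porosity at 5.3 km: n = 0.69·exp(−0.684×5.3) = 0.0184
Solid-volume conservation: h(1−n) = h₀(1−n₀) ⇒ h = h₀·(1−n₀)/(1−n)
h = 0.068 × (1 − 0.69)/(1 − 0.0184) = 0.068 × 0.3158 = 0.0215 km

0.021 km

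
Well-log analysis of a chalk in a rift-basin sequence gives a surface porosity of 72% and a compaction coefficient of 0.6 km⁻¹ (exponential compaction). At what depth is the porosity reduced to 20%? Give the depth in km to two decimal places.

2.13 km

Invert Athy's law: d = ln(n₀/n) / c
d = ln(0.72/0.2) / 0.6 = ln(3.6) / 0.6 = 1.2809 / 0.6 = 2.135 km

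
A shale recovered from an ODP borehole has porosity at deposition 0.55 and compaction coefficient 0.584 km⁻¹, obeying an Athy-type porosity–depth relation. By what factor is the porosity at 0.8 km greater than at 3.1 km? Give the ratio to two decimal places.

3.83

φ(d₁)/φ(d₂) = e^(−β·d₁)/e^(−β·d₂) = e^{β(d₂−d₁)}
= exp(0.584 × 2.3) = exp(1.343) = 3.8313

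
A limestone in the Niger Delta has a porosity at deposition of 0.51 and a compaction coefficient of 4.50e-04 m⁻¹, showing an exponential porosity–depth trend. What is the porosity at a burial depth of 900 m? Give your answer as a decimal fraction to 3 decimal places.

Working in km (1 km = 1000 m; β in km⁻¹ = β in m⁻¹ × 1000):
φ = φ₀·exp(−β·d) = 0.51 × exp(−0.45 × 0.9) = 0.51 × exp(−0.405)
  = 0.51 × 0.6670 = 0.3402

0.340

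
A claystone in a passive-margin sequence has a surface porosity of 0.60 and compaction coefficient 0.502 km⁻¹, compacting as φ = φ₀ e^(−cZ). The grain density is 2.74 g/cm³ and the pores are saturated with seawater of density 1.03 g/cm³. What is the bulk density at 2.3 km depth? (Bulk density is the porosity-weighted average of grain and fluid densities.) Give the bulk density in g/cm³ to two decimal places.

Porosity at depth: φ = 0.6·exp(−0.502×2.3) = 0.6×0.3152 = 0.1891
Bulk density: ρ_b = (1−φ)ρ_g + φ·ρ_f = 0.8109×2.74 + 0.1891×1.03
       = 2.222 + 0.195 = 2.417 g/cm³

2.42 g/cm³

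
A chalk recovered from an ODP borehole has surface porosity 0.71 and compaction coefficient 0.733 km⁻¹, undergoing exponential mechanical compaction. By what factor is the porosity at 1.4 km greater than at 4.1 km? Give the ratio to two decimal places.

7.24

phi(z₁)/phi(z₂) = e^(−β·z₁)/e^(−β·z₂) = e^{β(z₂−z₁)}
= exp(0.733 × 2.7) = exp(1.979) = 7.2362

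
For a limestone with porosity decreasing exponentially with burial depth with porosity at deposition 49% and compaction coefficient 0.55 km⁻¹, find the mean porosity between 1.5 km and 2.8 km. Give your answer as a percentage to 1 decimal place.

⟨phi⟩ = (1/(z₂−z₁)) ∫ phi₀ e^(−kz) dz = phi₀·(e^(−k·z₁) − e^(−k·z₂)) / (k·(z₂−z₁))
e^(−0.55×1.5) = 0.4382; e^(−0.55×2.8) = 0.2144
⟨phi⟩ = 0.49 × (0.4382 − 0.2144) / (0.55 × 1.3) = 0.49 × 0.3131 = 0.1534

15.3%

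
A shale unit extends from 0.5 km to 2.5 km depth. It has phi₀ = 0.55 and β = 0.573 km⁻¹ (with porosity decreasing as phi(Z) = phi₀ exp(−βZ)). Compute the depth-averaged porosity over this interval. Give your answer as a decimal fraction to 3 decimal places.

0.246

⟨phi⟩ = (1/(Z₂−Z₁)) ∫ phi₀ e^(−βZ) dZ = phi₀·(e^(−β·Z₁) − e^(−β·Z₂)) / (β·(Z₂−Z₁))
e^(−0.573×0.5) = 0.7509; e^(−0.573×2.5) = 0.2387
⟨phi⟩ = 0.55 × (0.7509 − 0.2387) / (0.573 × 2) = 0.55 × 0.4469 = 0.2458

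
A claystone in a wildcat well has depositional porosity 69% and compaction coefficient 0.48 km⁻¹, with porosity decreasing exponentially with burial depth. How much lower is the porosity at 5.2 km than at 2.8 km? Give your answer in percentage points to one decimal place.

12.3 percentage points

phi(2.8) = 0.69·e^(−0.48×2.8) = 0.1800
phi(5.2) = 0.69·e^(−0.48×5.2) = 0.0569
Δphi = 0.1800 − 0.0569 = 0.1231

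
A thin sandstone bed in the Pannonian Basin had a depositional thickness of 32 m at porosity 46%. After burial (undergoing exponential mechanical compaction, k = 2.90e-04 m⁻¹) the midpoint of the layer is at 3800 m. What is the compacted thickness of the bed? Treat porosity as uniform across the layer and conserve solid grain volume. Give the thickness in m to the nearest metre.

Working in km (1 km = 1000 m; k in km⁻¹ = k in m⁻¹ × 1000):
Porosity at 3.8 km: φ = 0.46·exp(−0.29×3.8) = 0.1528
Solid-volume conservation: h(1−φ) = h₀(1−φ₀) ⇒ h = h₀·(1−φ₀)/(1−φ)
h = 0.032 × (1 − 0.46)/(1 − 0.1528) = 0.032 × 0.6374 = 0.0204 km

20 m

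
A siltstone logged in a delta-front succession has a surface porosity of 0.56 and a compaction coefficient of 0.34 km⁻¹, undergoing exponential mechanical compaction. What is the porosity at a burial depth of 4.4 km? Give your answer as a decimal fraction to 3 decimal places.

φ = φ₀·exp(−β·z) = 0.56 × exp(−0.34 × 4.4) = 0.56 × exp(−1.496)
  = 0.56 × 0.2240 = 0.1255

0.125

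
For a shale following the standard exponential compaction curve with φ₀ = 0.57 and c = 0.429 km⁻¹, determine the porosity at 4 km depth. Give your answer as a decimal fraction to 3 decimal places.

0.102

φ = φ₀·exp(−c·z) = 0.57 × exp(−0.429 × 4) = 0.57 × exp(−1.716)
  = 0.57 × 0.1798 = 0.1025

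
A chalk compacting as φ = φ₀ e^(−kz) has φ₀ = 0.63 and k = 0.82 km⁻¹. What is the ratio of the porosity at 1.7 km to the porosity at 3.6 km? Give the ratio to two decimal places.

φ(z₁)/φ(z₂) = e^(−k·z₁)/e^(−k·z₂) = e^{k(z₂−z₁)}
= exp(0.82 × 1.9) = exp(1.558) = 4.7493

4.75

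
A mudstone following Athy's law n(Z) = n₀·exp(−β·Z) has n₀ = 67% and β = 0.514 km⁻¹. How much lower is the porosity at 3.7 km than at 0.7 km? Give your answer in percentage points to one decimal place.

n(0.7) = 0.67·e^(−0.514×0.7) = 0.4675
n(3.7) = 0.67·e^(−0.514×3.7) = 0.1000
Δn = 0.4675 − 0.1000 = 0.3675

36.8 percentage points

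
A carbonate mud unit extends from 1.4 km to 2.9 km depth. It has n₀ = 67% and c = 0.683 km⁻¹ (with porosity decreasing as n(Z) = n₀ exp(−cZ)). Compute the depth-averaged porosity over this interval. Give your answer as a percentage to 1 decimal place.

16.1%

⟨n⟩ = (1/(Z₂−Z₁)) ∫ n₀ e^(−cZ) dZ = n₀·(e^(−c·Z₁) − e^(−c·Z₂)) / (c·(Z₂−Z₁))
e^(−0.683×1.4) = 0.3844; e^(−0.683×2.9) = 0.1380
⟨n⟩ = 0.67 × (0.3844 − 0.1380) / (0.683 × 1.5) = 0.67 × 0.2405 = 0.1611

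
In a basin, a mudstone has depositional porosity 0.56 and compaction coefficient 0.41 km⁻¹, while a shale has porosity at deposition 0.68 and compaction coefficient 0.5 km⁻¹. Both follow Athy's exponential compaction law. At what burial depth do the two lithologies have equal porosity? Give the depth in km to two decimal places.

2.16 km

Set n₀ₐ e^(−βₐz) = n₀ᵦ e^(−βᵦz) ⇒ ln(n₀ₐ/n₀ᵦ) = (βₐ − βᵦ)·z
z = ln(0.56/0.68) / (0.41 − 0.5) = -0.1942 / -0.09 = 2.157 km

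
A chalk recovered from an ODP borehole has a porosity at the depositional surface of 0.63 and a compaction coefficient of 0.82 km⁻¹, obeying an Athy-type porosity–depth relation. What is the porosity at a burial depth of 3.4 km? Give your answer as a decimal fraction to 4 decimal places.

0.0388

n = n₀·exp(−c·d) = 0.63 × exp(−0.82 × 3.4) = 0.63 × exp(−2.788)
  = 0.63 × 0.0615 = 0.0388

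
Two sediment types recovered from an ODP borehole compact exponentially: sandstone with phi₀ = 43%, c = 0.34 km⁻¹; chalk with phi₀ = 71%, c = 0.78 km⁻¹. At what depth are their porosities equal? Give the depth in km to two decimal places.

1.14 km

Set phi₀ₐ e^(−cₐd) = phi₀ᵦ e^(−cᵦd) ⇒ ln(phi₀ₐ/phi₀ᵦ) = (cₐ − cᵦ)·d
d = ln(0.43/0.71) / (0.34 − 0.78) = -0.5015 / -0.44 = 1.140 km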